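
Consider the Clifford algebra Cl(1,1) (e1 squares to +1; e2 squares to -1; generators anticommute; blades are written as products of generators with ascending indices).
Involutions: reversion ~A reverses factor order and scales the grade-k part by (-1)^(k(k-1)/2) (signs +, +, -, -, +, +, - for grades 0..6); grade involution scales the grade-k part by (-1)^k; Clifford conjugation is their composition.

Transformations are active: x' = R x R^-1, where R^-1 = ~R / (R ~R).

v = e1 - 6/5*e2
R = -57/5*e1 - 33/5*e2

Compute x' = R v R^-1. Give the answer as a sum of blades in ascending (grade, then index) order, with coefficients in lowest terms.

~R = -57/5*e1 - 33/5*e2, and R ~R = 432/5, so R^-1 = ~R / (432/5).
R v = -483/25 + 507/25*e1 e2
Answer: 2459/600*e1 + 2491/600*e2


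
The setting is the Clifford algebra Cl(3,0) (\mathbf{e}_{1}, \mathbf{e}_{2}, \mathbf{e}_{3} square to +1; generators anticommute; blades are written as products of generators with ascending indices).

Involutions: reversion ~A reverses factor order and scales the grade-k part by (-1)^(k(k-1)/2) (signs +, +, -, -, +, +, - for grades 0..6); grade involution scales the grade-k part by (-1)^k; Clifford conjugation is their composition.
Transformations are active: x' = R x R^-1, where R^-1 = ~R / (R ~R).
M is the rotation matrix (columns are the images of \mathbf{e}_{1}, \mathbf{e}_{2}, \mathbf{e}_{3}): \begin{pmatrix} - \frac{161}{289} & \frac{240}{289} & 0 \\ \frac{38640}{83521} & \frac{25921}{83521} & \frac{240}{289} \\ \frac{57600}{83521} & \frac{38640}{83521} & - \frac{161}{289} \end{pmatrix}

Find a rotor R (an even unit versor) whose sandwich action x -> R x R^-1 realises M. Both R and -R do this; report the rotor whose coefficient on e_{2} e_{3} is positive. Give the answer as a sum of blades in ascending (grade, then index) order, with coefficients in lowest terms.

Method: write R = a + b12*e_{1} e_{2} + b13*e_{1} e_{3} + b23*e_{2} e_{3} with a^2 + b12^2 + b13^2 + b23^2 = 1 (so R^-1 = ~R). Expanding the columns R e_j ~R gives tr M = 4a^2 - 1 and, from the antisymmetric part, M21 - M12 = -4a*b12, M13 - M31 = 4a*b13, M32 - M23 = -4a*b23.
Here tr M = -\frac{67137}{83521}, so a^2 = (1 + tr M)/4 = \frac{4096}{83521} and a = ±\frac{64}{289}. Taking a = \frac{64}{289}: M21 - M12 = -\frac{30720}{83521}, M13 - M31 = -\frac{57600}{83521}, M32 - M23 = -\frac{30720}{83521}, giving b12 = \frac{120}{289}, b13 = -\frac{225}{289}, b23 = \frac{120}{289}, i.e. R = \frac{64}{289} + \frac{120}{289} e_{1} e_{2} - \frac{225}{289} e_{1} e_{3} + \frac{120}{289} e_{2} e_{3}.
Its e_{2} e_{3} coefficient is already positive.
Answer: \frac{64}{289} + \frac{120}{289} e_{1} e_{2} - \frac{225}{289} e_{1} e_{3} + \frac{120}{289} e_{2} e_{3}. Why the constraint matters: R and -R act identically through the sandwich — M has trace -\frac{67137}{83521} either way — so only the sign condition on e_{2} e_{3} picks one of the two preimages.


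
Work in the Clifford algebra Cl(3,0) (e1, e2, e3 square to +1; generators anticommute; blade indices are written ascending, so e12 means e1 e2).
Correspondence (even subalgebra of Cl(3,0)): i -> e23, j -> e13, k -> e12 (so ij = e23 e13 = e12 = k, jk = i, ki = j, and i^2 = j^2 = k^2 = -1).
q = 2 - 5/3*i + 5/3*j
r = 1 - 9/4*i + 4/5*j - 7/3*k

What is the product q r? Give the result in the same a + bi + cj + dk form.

In blades: q = 2 + 5/3*e13 - 5/3*e23, r = 1 - 7/3*e12 + 4/5*e13 - 9/4*e23.
Distribute q over r term by term (generator squares from the signature, products reordered to ascending indices): (2)*r = 2 - 14/3*e12 + 8/5*e13 - 9/2*e23; (5/3*e13)*r = -4/3 + 15/4*e12 + 5/3*e13 - 35/9*e23; (-5/3*e23)*r = -15/4 - 4/3*e12 - 35/9*e13 - 5/3*e23.
Sum: -37/12 - 9/4*e12 - 28/45*e13 - 181/18*e23; translating back through the correspondence:
Answer: -37/12 - 181/18*i - 28/45*j - 9/4*k


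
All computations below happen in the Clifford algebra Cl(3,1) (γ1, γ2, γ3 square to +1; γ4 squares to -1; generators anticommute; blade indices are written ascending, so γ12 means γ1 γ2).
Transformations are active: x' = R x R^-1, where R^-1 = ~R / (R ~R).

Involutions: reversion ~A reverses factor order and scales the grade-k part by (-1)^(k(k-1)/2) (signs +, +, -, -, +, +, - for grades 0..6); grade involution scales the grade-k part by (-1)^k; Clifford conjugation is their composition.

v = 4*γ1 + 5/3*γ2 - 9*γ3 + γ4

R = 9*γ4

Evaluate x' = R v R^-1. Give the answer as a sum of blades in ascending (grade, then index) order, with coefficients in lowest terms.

~R = 9*γ4, and R ~R = -81, so R^-1 = ~R / (-81).
R v = -9 - 36*γ14 - 15*γ24 + 81*γ34
Answer: -4*γ1 - 5/3*γ2 + 9*γ3 + γ4


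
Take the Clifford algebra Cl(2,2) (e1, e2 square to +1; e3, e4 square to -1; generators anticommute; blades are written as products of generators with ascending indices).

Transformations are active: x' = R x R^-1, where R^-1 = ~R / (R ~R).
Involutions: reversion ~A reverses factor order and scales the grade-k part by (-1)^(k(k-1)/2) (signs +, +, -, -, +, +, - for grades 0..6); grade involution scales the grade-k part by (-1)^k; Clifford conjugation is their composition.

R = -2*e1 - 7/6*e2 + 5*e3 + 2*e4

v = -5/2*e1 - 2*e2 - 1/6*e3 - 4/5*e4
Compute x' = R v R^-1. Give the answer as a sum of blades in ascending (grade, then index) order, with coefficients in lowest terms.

~R = -2*e1 - 7/6*e2 + 5*e3 + 2*e4, and R ~R = -851/36, so R^-1 = ~R / (-851/36).
R v = 293/30 + 13/12*e1 e2 + 77/6*e1 e3 + 33/5*e1 e4 + 367/36*e2 e3 + 74/15*e2 e4 - 11/3*e3 e4
Answer: 35339/8510*e1 + 12612/4255*e2 - 20245/5106*e3 - 3628/4255*e4


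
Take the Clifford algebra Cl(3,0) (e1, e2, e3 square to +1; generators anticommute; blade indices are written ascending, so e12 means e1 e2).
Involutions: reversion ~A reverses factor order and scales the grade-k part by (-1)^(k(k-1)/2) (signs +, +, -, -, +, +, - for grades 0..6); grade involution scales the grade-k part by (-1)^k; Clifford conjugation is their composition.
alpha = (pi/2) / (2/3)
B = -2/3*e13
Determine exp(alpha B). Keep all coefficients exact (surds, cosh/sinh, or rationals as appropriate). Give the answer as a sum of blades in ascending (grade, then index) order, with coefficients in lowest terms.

B^2 = (-2/3)^2*(e13)^2 = 4/9*(-1) = -4/9 (a basis 2-blade squares to minus the product of its generators' squares).
B^2 = -4/9 — B^2 < 0, so the exponential closes trigonometrically: l = 2/3, alpha*l = pi/2, so exp(alpha B) = cos(pi/2) + (sin(pi/2)/(2/3))*B = 0 + (3/2)*B.
Answer: -e13


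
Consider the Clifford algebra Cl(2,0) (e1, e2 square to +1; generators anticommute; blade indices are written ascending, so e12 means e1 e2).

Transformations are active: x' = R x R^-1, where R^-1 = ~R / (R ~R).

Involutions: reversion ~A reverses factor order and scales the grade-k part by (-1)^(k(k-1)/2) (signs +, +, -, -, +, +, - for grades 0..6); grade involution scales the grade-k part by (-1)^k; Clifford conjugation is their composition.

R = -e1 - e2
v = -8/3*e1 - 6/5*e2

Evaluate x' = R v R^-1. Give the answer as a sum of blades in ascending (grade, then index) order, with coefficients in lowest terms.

~R = -e1 - e2, and R ~R = 2, so R^-1 = ~R / (2).
R v = 58/15 - 22/15*e12
Answer: -6/5*e1 - 8/3*e2


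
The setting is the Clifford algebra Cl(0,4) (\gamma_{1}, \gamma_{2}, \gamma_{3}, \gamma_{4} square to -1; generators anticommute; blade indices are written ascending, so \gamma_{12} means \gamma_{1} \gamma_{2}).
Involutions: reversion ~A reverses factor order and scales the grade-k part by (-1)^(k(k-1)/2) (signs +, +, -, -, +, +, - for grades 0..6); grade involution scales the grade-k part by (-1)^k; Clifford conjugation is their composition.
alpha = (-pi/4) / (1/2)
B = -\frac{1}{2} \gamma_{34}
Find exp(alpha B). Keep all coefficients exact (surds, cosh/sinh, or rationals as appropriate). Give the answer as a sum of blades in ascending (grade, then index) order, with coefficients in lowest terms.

B^2 = (-\frac{1}{2})^2*(\gamma_{34})^2 = \frac{1}{4}*(-1) = -\frac{1}{4} (a basis 2-blade squares to minus the product of its generators' squares).
B^2 = -\frac{1}{4} — a negative square means the series sums to a rotation: l = \frac{1}{2}, alpha*l = - \frac{\pi}{4}, so exp(alpha B) = cos(- \frac{\pi}{4}) + (sin(- \frac{\pi}{4})/(\frac{1}{2}))*B = \frac{\sqrt{2}}{2} + (- \sqrt{2})*B.
Answer: \frac{\sqrt{2}}{2} + \frac{\sqrt{2}}{2} \gamma_{34}


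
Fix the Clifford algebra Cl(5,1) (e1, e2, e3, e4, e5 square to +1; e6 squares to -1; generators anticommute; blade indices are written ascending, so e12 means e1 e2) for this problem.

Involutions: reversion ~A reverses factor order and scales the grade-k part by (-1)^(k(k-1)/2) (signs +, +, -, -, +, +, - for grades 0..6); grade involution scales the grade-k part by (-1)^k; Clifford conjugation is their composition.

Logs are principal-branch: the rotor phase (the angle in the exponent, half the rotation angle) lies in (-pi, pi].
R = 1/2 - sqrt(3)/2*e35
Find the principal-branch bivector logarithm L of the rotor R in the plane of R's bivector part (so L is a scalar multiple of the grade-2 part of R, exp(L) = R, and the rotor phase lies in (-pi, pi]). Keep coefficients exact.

The scalar part of R is 1/2, and that scalar determines the rotor phase on the principal branch; recovering the unit plane as bivector-part over sine of the phase gives L = phase * plane.
Concretely: cos(phase) = 1/2 gives phase = ±pi/3, and since phase/sin(phase) is even the sign is immaterial: L = (phase/sin(phase)) * <R>_2 = (2*sqrt(3)*pi/9) * <R>_2.
Answer: -pi/3*e35


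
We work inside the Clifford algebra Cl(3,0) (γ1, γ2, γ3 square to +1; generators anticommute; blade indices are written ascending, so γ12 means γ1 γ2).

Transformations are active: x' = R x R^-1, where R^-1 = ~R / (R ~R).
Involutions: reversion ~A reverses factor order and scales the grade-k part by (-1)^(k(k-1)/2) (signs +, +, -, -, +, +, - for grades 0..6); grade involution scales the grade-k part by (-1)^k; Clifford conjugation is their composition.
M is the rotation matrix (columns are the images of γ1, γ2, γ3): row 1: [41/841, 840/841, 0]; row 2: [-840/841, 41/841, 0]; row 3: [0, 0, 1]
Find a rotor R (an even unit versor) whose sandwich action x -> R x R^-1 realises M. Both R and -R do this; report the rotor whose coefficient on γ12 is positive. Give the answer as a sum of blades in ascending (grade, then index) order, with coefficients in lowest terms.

Method: write R = a + b12*γ12 + b13*γ13 + b23*γ23 with a^2 + b12^2 + b13^2 + b23^2 = 1 (so R^-1 = ~R). Expanding the columns R e_j ~R gives tr M = 4a^2 - 1 and, from the antisymmetric part, M21 - M12 = -4a*b12, M13 - M31 = 4a*b13, M32 - M23 = -4a*b23.
Here tr M = 923/841, so a^2 = (1 + tr M)/4 = 441/841 and a = ±21/29. Taking a = 21/29: M21 - M12 = -1680/841, M13 - M31 = 0, M32 - M23 = 0, giving b12 = 20/29, b13 = 0, b23 = 0, i.e. R = 21/29 + 20/29*γ12.
Its γ12 coefficient is already positive.
Answer: 21/29 + 20/29*γ12. Recall the cover is two-to-one: with M of trace 923/841, both preimages act alike, and the stated γ12 sign chooses the sheet.


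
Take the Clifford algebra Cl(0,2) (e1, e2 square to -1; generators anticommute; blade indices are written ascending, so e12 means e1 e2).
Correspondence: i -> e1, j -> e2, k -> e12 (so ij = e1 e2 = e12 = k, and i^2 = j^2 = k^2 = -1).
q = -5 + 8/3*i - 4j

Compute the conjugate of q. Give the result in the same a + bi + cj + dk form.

In blades: q = -5 + 8/3*e1 - 4*e2.
Conjugation here is Clifford conjugation: the scalar is fixed and the grade-1 and grade-2 blades all flip sign, giving -5 - 8/3*e1 + 4*e2; translating back:
Answer: -5 - 8/3*i + 4j


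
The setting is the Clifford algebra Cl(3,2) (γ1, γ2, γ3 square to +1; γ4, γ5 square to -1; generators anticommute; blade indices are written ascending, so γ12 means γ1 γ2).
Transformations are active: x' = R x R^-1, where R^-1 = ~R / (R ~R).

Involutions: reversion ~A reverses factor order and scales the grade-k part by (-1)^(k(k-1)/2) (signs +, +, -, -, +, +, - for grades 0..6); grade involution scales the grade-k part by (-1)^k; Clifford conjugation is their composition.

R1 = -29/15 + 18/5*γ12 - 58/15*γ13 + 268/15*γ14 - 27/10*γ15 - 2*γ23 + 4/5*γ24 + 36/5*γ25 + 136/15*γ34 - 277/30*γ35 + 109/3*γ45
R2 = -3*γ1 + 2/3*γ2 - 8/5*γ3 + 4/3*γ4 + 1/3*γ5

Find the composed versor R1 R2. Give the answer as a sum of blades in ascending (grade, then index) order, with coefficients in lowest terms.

Distribute over the terms of R2 (each basis-blade product reordered to ascending indices, repeated generators contracted through their squares):
R1 (-3*γ1) = 29/5*γ1 + 54/5*γ2 - 58/5*γ3 + 268/5*γ4 - 81/10*γ5 + 6*γ123 - 12/5*γ124 - 108/5*γ125 - 136/5*γ134 + 277/10*γ135 - 109*γ145
R1 (2/3*γ2) = 12/5*γ1 - 58/45*γ2 + 4/3*γ3 - 8/15*γ4 - 24/5*γ5 + 116/45*γ123 - 536/45*γ124 + 9/5*γ125 + 272/45*γ234 - 277/45*γ235 + 218/9*γ245
R1 (-8/5*γ3) = 464/75*γ1 + 16/5*γ2 + 232/75*γ3 + 1088/75*γ4 - 1108/75*γ5 - 144/25*γ123 + 2144/75*γ134 - 108/25*γ135 + 32/25*γ234 + 288/25*γ235 - 872/15*γ345
R1 (4/3*γ4) = -1072/45*γ1 - 16/15*γ2 - 544/45*γ3 - 116/45*γ4 + 436/9*γ5 + 24/5*γ124 - 232/45*γ134 + 18/5*γ145 - 8/3*γ234 - 48/5*γ245 + 554/45*γ345
R1 (1/3*γ5) = 9/10*γ1 - 12/5*γ2 + 277/90*γ3 - 109/9*γ4 - 29/45*γ5 + 6/5*γ125 - 58/45*γ135 + 268/45*γ145 - 2/3*γ235 + 4/15*γ245 + 136/45*γ345
Summing the partial products and collecting blades:
Answer: -3841/450*γ1 + 416/45*γ2 - 7283/450*γ3 + 11899/225*γ4 + 3019/150*γ5 + 634/225*γ123 - 428/45*γ124 - 93/5*γ125 - 848/225*γ134 + 9941/450*γ135 - 895/9*γ145 + 1048/225*γ234 + 1057/225*γ235 + 134/9*γ245 - 214/5*γ345


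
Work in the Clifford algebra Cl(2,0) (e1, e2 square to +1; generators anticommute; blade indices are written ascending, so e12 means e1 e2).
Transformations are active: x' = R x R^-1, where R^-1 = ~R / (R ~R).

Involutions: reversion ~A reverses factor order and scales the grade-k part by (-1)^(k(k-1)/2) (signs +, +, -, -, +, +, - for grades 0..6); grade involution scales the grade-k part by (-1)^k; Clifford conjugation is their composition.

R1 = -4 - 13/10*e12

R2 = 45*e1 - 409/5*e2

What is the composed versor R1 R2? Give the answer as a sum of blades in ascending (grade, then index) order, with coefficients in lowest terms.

Distribute over the terms of R1 (each basis-blade product reordered to ascending indices, repeated generators contracted through their squares):
(-4) R2 = -180*e1 + 1636/5*e2
(-13/10*e12) R2 = 5317/50*e1 + 117/2*e2
Summing the partial products and collecting blades:
Answer: -3683/50*e1 + 3857/10*e2


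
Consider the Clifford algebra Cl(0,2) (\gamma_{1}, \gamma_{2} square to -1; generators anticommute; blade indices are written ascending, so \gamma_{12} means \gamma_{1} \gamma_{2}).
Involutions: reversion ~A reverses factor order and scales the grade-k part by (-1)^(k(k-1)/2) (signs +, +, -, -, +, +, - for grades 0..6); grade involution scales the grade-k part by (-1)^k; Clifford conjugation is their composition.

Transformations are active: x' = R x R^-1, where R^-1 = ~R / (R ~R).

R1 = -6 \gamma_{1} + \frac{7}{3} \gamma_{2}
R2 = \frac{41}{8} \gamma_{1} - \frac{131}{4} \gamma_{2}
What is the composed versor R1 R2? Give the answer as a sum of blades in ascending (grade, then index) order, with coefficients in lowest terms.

Distribute over the terms of R1 (each basis-blade product reordered to ascending indices, repeated generators contracted through their squares):
(-6 \gamma_{1}) R2 = \frac{123}{4} + \frac{393}{2} \gamma_{12}
(\frac{7}{3} \gamma_{2}) R2 = \frac{917}{12} - \frac{287}{24} \gamma_{12}
Summing the partial products and collecting blades:
Answer: \frac{643}{6} + \frac{4429}{24} \gamma_{12}


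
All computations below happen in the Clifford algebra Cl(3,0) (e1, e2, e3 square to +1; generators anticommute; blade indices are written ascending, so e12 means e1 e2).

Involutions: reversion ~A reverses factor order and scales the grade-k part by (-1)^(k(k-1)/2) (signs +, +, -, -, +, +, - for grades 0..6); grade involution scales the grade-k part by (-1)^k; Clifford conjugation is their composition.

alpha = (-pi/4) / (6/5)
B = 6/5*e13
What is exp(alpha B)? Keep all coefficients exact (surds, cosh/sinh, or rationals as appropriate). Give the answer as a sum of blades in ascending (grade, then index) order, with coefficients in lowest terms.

B^2 = (6/5)^2*(e13)^2 = 36/25*(-1) = -36/25 (a basis 2-blade squares to minus the product of its generators' squares).
B^2 = -36/25 — a negative square means the series sums to a rotation: l = 6/5, alpha*l = -pi/4, so exp(alpha B) = cos(-pi/4) + (sin(-pi/4)/(6/5))*B = sqrt(2)/2 + (-5*sqrt(2)/12)*B.
Answer: sqrt(2)/2 - sqrt(2)/2*e13


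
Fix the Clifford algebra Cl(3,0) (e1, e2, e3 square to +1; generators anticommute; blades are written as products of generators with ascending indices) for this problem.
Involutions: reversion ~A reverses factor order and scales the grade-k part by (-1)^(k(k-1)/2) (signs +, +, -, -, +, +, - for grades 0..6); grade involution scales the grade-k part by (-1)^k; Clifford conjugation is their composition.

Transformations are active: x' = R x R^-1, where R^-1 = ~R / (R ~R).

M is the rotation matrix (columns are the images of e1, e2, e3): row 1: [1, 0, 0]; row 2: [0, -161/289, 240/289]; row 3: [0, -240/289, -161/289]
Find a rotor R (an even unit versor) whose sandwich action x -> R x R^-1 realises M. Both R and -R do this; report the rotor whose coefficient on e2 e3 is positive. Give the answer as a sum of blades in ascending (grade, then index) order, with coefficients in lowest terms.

Method: write R = a + b12*e1 e2 + b13*e1 e3 + b23*e2 e3 with a^2 + b12^2 + b13^2 + b23^2 = 1 (so R^-1 = ~R). Expanding the columns R e_j ~R gives tr M = 4a^2 - 1 and, from the antisymmetric part, M21 - M12 = -4a*b12, M13 - M31 = 4a*b13, M32 - M23 = -4a*b23.
Here tr M = -33/289, so a^2 = (1 + tr M)/4 = 64/289 and a = ±8/17. Taking a = 8/17: M21 - M12 = 0, M13 - M31 = 0, M32 - M23 = -480/289, giving b12 = 0, b13 = 0, b23 = 15/17, i.e. R = 8/17 + 15/17*e2 e3.
Its e2 e3 coefficient is already positive.
Answer: 8/17 + 15/17*e2 e3. Why the constraint matters: R and -R act identically through the sandwich — M has trace -33/289 either way — so only the sign condition on e2 e3 picks one of the two preimages.


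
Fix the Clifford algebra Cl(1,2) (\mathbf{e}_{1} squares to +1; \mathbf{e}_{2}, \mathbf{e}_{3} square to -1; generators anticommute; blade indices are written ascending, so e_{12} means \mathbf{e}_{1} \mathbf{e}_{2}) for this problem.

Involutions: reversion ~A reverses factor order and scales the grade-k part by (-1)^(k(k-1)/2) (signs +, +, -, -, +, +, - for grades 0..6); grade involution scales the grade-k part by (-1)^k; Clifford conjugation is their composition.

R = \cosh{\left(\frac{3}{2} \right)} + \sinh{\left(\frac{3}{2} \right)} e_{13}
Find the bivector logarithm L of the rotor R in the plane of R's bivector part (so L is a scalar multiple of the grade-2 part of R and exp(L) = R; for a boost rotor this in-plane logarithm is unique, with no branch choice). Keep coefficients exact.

The scalar part of R is \cosh{\left(\frac{3}{2} \right)}, giving the rapidity magnitude (cosh is even); the bivector part supplies orientation, its quotient by sinh of the rapidity is the plane, and L = rapidity * plane — unique in that plane, since flipping both signs leaves L unchanged.
Concretely: cosh(rapidity) = \cosh{\left(\frac{3}{2} \right)} gives rapidity = ±\frac{3}{2}, and since rapidity/sinh(rapidity) is even the sign is immaterial: L = (rapidity/sinh(rapidity)) * <R>_2 = (\frac{3}{2 \sinh{\left(\frac{3}{2} \right)}}) * <R>_2.
Answer: \frac{3}{2} e_{13}


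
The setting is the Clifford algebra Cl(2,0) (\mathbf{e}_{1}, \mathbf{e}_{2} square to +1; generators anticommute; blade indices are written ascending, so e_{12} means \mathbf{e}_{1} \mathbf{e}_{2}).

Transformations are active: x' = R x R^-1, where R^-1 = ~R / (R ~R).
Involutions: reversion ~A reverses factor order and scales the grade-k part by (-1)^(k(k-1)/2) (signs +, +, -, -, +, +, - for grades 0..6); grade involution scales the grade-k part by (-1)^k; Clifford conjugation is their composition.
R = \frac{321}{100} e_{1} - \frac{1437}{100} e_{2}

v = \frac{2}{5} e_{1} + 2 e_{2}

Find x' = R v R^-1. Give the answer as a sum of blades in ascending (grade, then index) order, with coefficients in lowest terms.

~R = \frac{321}{100} e_{1} - \frac{1437}{100} e_{2}, and R ~R = \frac{216801}{1000}, so R^-1 = ~R / (\frac{216801}{1000}).
R v = -\frac{3432}{125} + \frac{1521}{125} e_{12}
Answer: -\frac{56194}{46325} e_{1} + \frac{75958}{46325} e_{2}


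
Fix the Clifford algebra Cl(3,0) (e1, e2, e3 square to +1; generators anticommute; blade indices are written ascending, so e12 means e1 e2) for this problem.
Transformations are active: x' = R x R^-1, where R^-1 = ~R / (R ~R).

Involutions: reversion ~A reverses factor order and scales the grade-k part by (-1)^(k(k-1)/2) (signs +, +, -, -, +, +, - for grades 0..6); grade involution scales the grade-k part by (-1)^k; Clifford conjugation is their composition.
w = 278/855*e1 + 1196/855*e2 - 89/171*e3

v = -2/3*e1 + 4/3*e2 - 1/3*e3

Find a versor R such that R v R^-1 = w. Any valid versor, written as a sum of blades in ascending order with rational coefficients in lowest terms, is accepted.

Take R = v + w = -292/855*e1 + 2336/855*e2 - 146/171*e3. Because q(v) = q(w) = 7/3, conjugation by R sends v exactly to w.
Answer: -292/855*e1 + 2336/855*e2 - 146/171*e3


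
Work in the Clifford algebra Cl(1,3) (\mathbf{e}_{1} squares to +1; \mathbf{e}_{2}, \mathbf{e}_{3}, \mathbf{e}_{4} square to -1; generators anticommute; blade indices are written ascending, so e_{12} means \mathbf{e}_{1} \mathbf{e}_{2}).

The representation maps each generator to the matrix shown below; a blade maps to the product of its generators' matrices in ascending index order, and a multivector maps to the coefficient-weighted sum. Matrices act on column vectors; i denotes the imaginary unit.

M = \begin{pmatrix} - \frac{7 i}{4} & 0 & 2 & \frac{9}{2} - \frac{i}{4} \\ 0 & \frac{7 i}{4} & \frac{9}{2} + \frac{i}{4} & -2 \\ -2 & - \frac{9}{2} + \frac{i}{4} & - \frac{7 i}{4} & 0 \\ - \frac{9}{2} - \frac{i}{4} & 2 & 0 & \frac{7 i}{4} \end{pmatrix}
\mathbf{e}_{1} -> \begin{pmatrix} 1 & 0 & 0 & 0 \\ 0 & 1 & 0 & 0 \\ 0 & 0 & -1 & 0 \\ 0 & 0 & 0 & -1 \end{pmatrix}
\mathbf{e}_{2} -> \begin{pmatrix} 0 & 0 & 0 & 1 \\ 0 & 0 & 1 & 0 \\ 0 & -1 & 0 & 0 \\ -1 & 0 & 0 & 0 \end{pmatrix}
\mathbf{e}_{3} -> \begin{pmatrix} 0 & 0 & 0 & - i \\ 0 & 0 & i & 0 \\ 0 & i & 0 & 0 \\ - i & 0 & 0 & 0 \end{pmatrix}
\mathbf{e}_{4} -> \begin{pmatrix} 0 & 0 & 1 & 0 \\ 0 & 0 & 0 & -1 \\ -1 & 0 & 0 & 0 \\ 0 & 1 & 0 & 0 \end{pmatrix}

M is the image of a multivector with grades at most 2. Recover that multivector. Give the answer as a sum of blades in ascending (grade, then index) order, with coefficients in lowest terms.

Method: the blade images are trace-orthogonal — tr(rho(e_A) rho(e_B)^-1) = 4 if A = B and 0 otherwise — and rho(e_A)^-1 = (e_A)^2 * rho(e_A) with (e_A)^2 = +1 or -1, so the coefficient of e_A in the preimage is (e_A)^2 * tr(M rho(e_A))/4.
Nonzero projections over blades of grade <= 2: e_{2}: (e_{2})^2 = -1, tr(M rho(e_{2})) = -18, coefficient \frac{9}{2}; e_{3}: (e_{3})^2 = -1, tr(M rho(e_{3})) = -1, coefficient \frac{1}{4}; e_{4}: (e_{4})^2 = -1, tr(M rho(e_{4})) = -8, coefficient 2; e_{23}: (e_{23})^2 = -1, tr(M rho(e_{23})) = -7, coefficient \frac{7}{4}. Every other blade of grade <= 2 projects to 0.
Answer: \frac{9}{2} e_{2} + \frac{1}{4} e_{3} + 2 e_{4} + \frac{7}{4} e_{23}


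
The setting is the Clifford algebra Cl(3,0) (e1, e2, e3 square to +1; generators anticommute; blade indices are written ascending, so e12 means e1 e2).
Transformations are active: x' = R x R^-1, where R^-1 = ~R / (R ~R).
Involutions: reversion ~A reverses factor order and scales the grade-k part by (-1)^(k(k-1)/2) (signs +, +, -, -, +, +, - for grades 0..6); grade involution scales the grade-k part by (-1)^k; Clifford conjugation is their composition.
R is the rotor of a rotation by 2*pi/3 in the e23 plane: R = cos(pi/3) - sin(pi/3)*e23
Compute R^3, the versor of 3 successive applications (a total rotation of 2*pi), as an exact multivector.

The rotor phase is half the rotation angle and phases add under composition, so 3 steps in the e23 plane accumulate phase 3*(pi/3) = pi: R^3 = cos(pi) - sin(pi)*e23.
cos(pi) = -1 and sin(pi) = 0, so R^3 = -1. The total rotation 2*pi is 1 full turn, so every vector returns to itself, yet the rotor is -1, on the OTHER sheet of the double cover (an odd number of 2*pi turns).
Answer: -1


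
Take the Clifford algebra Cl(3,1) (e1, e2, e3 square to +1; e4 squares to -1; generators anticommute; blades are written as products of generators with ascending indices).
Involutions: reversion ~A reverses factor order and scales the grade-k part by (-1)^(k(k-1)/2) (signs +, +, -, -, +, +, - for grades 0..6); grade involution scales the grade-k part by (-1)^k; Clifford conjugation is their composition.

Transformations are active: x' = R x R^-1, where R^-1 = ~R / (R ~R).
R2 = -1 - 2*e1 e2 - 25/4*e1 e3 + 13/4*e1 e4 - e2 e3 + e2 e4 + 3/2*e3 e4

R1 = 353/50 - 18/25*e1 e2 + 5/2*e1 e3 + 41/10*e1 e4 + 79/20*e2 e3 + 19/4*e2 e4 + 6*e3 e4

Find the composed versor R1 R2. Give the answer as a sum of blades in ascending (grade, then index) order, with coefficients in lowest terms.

Distribute over the grade parts of R1 (each basis-blade product reordered to ascending indices, repeated generators contracted through their squares):
<R1>_0 (= 353/50) R2 = -353/50 - 353/25*e1 e2 - 353/8*e1 e3 + 4589/200*e1 e4 - 353/50*e2 e3 + 353/50*e2 e4 + 1059/100*e3 e4
<R1>_2 (= -18/25*e1 e2 + 5/2*e1 e3 + 41/10*e1 e4 + 79/20*e2 e3 + 19/4*e2 e4 + 6*e3 e4) R2 = 4521/100 - 6561/200*e1 e2 - 723/100*e1 e3 + 4593/100*e1 e4 - 493/40*e2 e3 + 263/200*e2 e4 - 969/20*e3 e4 + 4569/200*e1 e2 e3 e4
Summing the partial products and collecting blades:
Answer: 763/20 - 1877/40*e1 e2 - 10271/200*e1 e3 + 551/8*e1 e4 - 3877/200*e2 e3 + 67/8*e2 e4 - 1893/50*e3 e4 + 4569/200*e1 e2 e3 e4


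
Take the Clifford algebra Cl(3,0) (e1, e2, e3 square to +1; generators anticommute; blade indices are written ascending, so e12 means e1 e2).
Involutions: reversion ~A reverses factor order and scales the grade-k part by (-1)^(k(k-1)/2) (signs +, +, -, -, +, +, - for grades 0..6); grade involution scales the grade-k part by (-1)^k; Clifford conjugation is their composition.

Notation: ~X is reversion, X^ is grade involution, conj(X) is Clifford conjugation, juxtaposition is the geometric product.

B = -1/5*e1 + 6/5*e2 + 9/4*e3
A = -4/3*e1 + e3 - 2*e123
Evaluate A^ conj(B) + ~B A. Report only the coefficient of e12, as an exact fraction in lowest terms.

first term: 151/60 - 61/10*e12 - 2/5*e13 - 4/5*e23
second term: 151/60 - 29/10*e12 + 26/5*e13 + 8/5*e23
Answer: -9


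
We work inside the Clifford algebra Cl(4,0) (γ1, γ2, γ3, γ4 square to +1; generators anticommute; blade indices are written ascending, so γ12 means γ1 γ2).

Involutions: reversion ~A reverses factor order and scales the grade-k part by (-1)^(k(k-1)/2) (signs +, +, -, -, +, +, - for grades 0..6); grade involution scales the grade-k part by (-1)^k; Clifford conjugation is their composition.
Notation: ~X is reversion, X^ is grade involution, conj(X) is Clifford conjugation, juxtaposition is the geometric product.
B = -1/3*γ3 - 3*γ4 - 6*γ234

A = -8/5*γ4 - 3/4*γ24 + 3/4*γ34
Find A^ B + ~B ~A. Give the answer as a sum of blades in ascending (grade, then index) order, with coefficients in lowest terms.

first term: -24/5 + 27/4*γ2 + 9/4*γ3 + 1/4*γ4 - 48/5*γ23 + 8/15*γ34 - 1/4*γ234
second term: 24/5 + 27/4*γ2 + 9/4*γ3 + 1/4*γ4 - 48/5*γ23 + 8/15*γ34 + 1/4*γ234
Answer: 27/2*γ2 + 9/2*γ3 + 1/2*γ4 - 96/5*γ23 + 16/15*γ34


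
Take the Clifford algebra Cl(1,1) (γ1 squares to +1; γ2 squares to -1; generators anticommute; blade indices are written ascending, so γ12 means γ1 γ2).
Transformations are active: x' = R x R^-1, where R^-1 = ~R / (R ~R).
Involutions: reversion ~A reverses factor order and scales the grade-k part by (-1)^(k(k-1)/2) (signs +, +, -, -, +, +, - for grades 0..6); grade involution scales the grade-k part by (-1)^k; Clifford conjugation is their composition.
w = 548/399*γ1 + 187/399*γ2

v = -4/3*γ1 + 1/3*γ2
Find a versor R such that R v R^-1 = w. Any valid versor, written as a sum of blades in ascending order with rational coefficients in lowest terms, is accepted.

Construction: equal norms (both 5/3) license R = v + w = 16/399*γ1 + 320/399*γ2 — nothing changes along that direction, while (v - w)/2 changes sign, so v maps onto w.
Answer: 16/399*γ1 + 320/399*γ2


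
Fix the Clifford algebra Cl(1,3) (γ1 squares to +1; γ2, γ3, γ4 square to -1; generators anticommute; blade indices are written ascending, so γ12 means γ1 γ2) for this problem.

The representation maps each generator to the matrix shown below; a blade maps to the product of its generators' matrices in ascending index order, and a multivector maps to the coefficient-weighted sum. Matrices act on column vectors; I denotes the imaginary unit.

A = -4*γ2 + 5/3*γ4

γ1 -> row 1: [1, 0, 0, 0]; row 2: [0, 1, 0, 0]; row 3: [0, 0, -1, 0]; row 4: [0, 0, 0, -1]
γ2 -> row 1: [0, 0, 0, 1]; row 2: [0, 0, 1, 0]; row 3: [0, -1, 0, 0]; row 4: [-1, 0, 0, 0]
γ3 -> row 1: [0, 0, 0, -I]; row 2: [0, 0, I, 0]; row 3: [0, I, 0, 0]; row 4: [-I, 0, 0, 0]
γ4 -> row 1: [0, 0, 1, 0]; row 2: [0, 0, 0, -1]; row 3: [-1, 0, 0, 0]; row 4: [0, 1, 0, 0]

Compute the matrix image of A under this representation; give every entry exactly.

M = (-4)*rho(γ2) + (5/3)*rho(γ4), summed entrywise:
Answer: row 1: [0, 0, 5/3, -4]; row 2: [0, 0, -4, -5/3]; row 3: [-5/3, 4, 0, 0]; row 4: [4, 5/3, 0, 0]


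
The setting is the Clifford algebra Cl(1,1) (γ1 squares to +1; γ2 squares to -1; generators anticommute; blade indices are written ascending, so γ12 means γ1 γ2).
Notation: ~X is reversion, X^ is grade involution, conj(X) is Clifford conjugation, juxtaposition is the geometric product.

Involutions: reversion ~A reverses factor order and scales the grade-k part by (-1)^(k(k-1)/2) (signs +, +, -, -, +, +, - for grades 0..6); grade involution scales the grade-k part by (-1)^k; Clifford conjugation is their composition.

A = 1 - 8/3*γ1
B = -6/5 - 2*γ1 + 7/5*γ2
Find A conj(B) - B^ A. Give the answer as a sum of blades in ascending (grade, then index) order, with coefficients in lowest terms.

first term: -98/15 + 26/5*γ1 - 7/5*γ2 + 56/15*γ12
second term: -98/15 + 26/5*γ1 - 7/5*γ2 - 56/15*γ12
Answer: 112/15*γ12


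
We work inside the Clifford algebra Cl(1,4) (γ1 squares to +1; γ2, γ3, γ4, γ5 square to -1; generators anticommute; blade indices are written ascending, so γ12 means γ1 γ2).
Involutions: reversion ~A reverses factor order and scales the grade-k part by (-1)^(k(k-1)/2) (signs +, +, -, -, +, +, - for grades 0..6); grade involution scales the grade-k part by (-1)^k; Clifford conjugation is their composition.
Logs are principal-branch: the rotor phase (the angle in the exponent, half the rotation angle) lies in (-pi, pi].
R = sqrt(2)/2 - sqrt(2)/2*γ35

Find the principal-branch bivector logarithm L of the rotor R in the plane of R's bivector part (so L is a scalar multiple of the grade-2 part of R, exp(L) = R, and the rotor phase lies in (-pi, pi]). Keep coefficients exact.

The scalar part of R is sqrt(2)/2, and that scalar determines the rotor phase on the principal branch; recovering the unit plane as bivector-part over sine of the phase gives L = phase * plane.
Concretely: cos(phase) = sqrt(2)/2 gives phase = ±pi/4, and since phase/sin(phase) is even the sign is immaterial: L = (phase/sin(phase)) * <R>_2 = (sqrt(2)*pi/4) * <R>_2.
Answer: -pi/4*γ35


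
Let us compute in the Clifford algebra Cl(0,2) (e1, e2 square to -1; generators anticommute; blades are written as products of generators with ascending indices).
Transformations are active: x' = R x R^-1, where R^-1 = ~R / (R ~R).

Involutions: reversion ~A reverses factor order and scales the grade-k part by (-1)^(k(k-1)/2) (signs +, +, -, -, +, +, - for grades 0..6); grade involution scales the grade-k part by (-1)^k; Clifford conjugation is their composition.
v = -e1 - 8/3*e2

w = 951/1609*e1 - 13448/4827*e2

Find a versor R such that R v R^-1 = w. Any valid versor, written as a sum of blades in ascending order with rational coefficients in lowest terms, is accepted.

Construction: equal norms (both -73/9) license R = v + w = -658/1609*e1 - 26320/4827*e2 — nothing changes along that direction, while (v - w)/2 changes sign, so v maps onto w.
Answer: -658/1609*e1 - 26320/4827*e2


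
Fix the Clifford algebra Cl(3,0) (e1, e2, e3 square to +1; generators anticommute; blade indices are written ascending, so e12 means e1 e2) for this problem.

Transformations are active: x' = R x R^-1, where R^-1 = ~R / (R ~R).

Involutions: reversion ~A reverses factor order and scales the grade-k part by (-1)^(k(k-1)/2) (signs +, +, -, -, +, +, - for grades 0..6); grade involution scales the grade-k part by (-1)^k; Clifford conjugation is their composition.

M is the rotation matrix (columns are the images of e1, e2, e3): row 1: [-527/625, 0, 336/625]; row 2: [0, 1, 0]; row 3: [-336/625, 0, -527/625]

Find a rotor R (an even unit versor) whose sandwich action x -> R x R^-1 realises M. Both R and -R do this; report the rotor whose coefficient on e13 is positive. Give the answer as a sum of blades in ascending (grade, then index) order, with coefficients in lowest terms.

Method: write R = a + b12*e12 + b13*e13 + b23*e23 with a^2 + b12^2 + b13^2 + b23^2 = 1 (so R^-1 = ~R). Expanding the columns R e_j ~R gives tr M = 4a^2 - 1 and, from the antisymmetric part, M21 - M12 = -4a*b12, M13 - M31 = 4a*b13, M32 - M23 = -4a*b23.
Here tr M = -429/625, so a^2 = (1 + tr M)/4 = 49/625 and a = ±7/25. Taking a = 7/25: M21 - M12 = 0, M13 - M31 = 672/625, M32 - M23 = 0, giving b12 = 0, b13 = 24/25, b23 = 0, i.e. R = 7/25 + 24/25*e13.
Its e13 coefficient is already positive.
Answer: 7/25 + 24/25*e13. Sheet selection: the two-to-one cover makes ±R indistinguishable at the matrix level (trace -429/625), so uniqueness comes from the required sign on e13.


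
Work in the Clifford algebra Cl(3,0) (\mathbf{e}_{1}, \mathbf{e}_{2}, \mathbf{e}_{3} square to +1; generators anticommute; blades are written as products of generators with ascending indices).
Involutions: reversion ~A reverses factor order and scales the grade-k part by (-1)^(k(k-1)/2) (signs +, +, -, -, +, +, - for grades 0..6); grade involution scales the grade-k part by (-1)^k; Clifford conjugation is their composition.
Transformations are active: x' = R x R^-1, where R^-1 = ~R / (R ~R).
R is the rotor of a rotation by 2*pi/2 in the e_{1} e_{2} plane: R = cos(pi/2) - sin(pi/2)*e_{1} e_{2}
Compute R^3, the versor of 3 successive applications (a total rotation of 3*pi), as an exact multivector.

The rotor phase is half the rotation angle and phases add under composition, so 3 steps in the e_{1} e_{2} plane accumulate phase 3*(pi/2) = \frac{3 \pi}{2}: R^3 = cos(\frac{3 \pi}{2}) - sin(\frac{3 \pi}{2})*e_{1} e_{2}.
cos(\frac{3 \pi}{2}) = 0 and sin(\frac{3 \pi}{2}) = -1, so R^3 = e_{1} e_{2}. The net rotation is 1*pi (after discarding 1 full turn, each of which contributes a factor -1 to the rotor); the rotor keeps the half-angle phase exactly.
Answer: e_{1} e_{2}


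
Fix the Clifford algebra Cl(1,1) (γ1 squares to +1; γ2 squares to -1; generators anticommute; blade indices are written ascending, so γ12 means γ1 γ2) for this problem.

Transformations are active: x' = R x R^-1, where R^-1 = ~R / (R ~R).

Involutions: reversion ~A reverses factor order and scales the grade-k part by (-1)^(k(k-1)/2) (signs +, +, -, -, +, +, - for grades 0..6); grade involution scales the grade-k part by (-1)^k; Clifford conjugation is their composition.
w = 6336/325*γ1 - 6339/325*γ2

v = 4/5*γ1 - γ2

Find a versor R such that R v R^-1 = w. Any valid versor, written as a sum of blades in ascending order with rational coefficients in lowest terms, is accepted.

Here q(v) = q(w) = -9/25; the classical choice R = v + w = 6596/325*γ1 - 6664/325*γ2 then realises v -> w under the sandwich.
Answer: 6596/325*γ1 - 6664/325*γ2


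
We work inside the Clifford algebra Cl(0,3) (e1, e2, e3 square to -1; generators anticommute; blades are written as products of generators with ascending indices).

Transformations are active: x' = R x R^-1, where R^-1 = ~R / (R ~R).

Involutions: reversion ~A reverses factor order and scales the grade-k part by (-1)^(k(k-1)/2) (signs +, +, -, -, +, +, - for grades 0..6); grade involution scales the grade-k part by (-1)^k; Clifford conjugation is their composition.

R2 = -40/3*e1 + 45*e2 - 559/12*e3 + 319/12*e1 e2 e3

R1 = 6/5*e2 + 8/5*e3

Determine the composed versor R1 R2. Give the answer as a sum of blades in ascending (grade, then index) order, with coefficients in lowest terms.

Distribute over the terms of R1 (each basis-blade product reordered to ascending indices, repeated generators contracted through their squares):
(6/5*e2) R2 = -54 + 16*e1 e2 + 319/10*e1 e3 - 559/10*e2 e3
(8/5*e3) R2 = 1118/15 - 638/15*e1 e2 + 64/3*e1 e3 - 72*e2 e3
Summing the partial products and collecting blades:
Answer: 308/15 - 398/15*e1 e2 + 1597/30*e1 e3 - 1279/10*e2 e3


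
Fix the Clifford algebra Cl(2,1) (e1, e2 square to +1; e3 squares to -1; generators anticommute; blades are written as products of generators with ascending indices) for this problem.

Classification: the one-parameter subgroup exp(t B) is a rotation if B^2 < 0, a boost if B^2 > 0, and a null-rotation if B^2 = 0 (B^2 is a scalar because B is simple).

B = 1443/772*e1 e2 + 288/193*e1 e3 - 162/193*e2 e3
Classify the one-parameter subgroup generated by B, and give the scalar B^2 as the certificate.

B^2 term by term: the squares give (1443/772)^2*(e1 e2)^2 + (288/193)^2*(e1 e3)^2 + (-162/193)^2*(e2 e3)^2 = 2082249/595984*(-1) + 82944/37249*(+1) + 26244/37249*(+1) = -9/16 (each basis 2-blade squares to minus the product of its generators' squares); cross terms between blades sharing an index anticommute and cancel. So B^2 = -9/16.
Answer: rotation, certificate B^2 = -9/16. The class reads off the invariant scalar -9/16 directly.


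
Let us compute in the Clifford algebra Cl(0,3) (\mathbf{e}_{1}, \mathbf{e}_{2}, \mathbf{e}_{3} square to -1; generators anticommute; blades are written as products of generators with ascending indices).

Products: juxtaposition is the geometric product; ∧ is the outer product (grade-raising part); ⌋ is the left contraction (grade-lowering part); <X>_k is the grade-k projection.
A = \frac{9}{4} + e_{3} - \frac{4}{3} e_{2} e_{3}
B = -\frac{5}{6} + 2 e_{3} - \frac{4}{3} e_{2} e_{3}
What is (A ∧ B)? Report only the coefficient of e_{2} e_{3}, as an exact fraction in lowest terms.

step 1: -\frac{15}{8} + \frac{11}{3} e_{3} - \frac{17}{9} e_{2} e_{3}
Answer: -\frac{17}{9}


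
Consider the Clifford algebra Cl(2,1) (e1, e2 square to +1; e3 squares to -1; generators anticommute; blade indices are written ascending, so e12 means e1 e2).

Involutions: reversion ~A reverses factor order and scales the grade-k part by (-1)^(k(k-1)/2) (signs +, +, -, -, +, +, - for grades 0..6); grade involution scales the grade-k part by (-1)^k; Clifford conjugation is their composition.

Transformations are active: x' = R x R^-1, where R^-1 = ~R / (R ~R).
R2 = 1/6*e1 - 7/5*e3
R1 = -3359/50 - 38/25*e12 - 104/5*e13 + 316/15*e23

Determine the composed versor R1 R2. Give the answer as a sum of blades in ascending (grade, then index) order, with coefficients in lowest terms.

Distribute over the terms of R2 (each basis-blade product reordered to ascending indices, repeated generators contracted through their squares):
R1 (1/6*e1) = -3359/300*e1 + 19/75*e2 + 52/15*e3 + 158/45*e123
R1 (-7/5*e3) = -728/25*e1 + 2212/75*e2 + 23513/250*e3 + 266/125*e123
Summing the partial products and collecting blades:
Answer: -2419/60*e1 + 2231/75*e2 + 73139/750*e3 + 6344/1125*e123


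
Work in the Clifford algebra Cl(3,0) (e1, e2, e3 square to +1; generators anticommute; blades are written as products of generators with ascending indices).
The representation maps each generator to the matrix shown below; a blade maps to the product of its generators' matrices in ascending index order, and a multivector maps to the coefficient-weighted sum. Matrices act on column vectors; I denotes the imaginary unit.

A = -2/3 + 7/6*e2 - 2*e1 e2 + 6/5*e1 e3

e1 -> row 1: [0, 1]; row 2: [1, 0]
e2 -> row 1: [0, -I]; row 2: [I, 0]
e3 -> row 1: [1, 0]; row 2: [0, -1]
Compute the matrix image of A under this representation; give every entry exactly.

Bivector images (products of the table entries): rho(e1 e2) = rho(e1)rho(e2) = row 1: [I, 0]; row 2: [0, -I]; rho(e1 e3) = rho(e1)rho(e3) = row 1: [0, -1]; row 2: [1, 0].
M = (-2/3)*1 + (7/6)*rho(e2) + (-2)*rho(e1 e2) + (6/5)*rho(e1 e3), summed entrywise (1 is the identity matrix):
Answer: row 1: [-2/3 - 2*I, -6/5 - 7*I/6]; row 2: [6/5 + 7*I/6, -2/3 + 2*I]
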